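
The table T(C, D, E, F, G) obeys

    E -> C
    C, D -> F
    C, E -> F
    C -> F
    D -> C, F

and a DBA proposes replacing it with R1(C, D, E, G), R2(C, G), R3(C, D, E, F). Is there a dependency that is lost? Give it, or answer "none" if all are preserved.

none

E → C lies within R1.
C, D → F lies within R3.
C, E → F lies within R3.
C → F lies within R3.
D → C, F lies within R3.
Every dependency is enforceable on the fragments, so the decomposition is dependency-preserving.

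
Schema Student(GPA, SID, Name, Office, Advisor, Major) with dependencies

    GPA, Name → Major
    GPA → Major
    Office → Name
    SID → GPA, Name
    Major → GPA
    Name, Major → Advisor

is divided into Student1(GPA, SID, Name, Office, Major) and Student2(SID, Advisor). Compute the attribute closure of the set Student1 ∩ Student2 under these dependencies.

Student1 ∩ Student2 = {SID}.
SID → GPA, Name applies, adding GPA, Name
GPA, Name → Major applies, adding Major
Name, Major → Advisor applies, adding Advisor
Closure: {GPA, SID, Name, Advisor, Major}.

GPA, SID, Name, Advisor, Major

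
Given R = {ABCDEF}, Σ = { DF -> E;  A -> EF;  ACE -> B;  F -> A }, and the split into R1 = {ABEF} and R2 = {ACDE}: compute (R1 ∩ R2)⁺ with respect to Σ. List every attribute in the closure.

R1 ∩ R2 = {AE}.
A → EF applies, adding F
Closure: {AEF}.

AEF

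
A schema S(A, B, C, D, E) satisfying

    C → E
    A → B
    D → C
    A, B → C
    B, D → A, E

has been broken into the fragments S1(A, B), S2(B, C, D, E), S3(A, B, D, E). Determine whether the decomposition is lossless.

Chase test. Columns are A, B, C, D, E; row i has aⱼ where attribute j ∈ Si, else bᵢⱼ.
Initial tableau (one row per fragment):
  row 1: a1 a2 b13 b14 b15
  row 2: b21 a2 a3 a4 a5
  row 3: a1 a2 b33 a4 a5
Rows 2 and 3 agree on D; apply D→C and equate their C entries.
Rows 1 and 3 agree on A, B; apply A, B→C and equate their C entries.
Rows 2 and 3 agree on B, D; apply B, D→A, E and equate their A, E entries.
Rows 1 and 2 agree on C; apply C→E and equate their E entries.
Row 2 is now all distinguished symbols — the join is lossless.

Yes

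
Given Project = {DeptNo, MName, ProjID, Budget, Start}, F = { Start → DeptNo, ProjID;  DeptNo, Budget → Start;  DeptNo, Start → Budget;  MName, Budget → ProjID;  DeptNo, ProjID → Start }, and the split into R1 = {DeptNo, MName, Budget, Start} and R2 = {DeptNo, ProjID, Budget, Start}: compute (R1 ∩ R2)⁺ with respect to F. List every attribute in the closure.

DeptNo, ProjID, Budget, Start

R1 ∩ R2 = {DeptNo, Budget, Start}.
Start → DeptNo, ProjID applies, adding ProjID
Closure: {DeptNo, ProjID, Budget, Start}.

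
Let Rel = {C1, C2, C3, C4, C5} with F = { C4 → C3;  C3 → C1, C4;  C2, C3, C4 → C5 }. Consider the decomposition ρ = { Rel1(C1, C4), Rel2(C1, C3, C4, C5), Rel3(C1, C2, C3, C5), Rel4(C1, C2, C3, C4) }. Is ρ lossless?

Yes

Chase test. Columns are C1, C2, C3, C4, C5; row i has aⱼ where attribute j ∈ Reli, else bᵢⱼ.
Initial tableau (one row per fragment):
  row 1: a1 b12 b13 a4 b15
  row 2: a1 b22 a3 a4 a5
  row 3: a1 a2 a3 b34 a5
  row 4: a1 a2 a3 a4 b45
Rows 1 and 2 agree on C4; apply C4→C3 and equate their C3 entries.
Rows 1 and 3 agree on C3; apply C3→C1, C4 and equate their C1, C4 entries.
Rows 3 and 4 agree on C2, C3, C4; apply C2, C3, C4→C5 and equate their C5 entries.
Row 3 is now all distinguished symbols — the join is lossless.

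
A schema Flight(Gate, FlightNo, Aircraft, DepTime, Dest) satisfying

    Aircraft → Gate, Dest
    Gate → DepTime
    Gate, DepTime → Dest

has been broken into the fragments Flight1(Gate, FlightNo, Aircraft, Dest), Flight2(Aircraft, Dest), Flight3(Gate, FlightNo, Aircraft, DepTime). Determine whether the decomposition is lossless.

Chase test. Columns are Gate, FlightNo, Aircraft, DepTime, Dest; row i has aⱼ where attribute j ∈ Flighti, else bᵢⱼ.
Initial tableau (one row per fragment):
  row 1: a1 a2 a3 b14 a5
  row 2: b21 b22 a3 b24 a5
  row 3: a1 a2 a3 a4 b35
Rows 1 and 2 agree on Aircraft; apply Aircraft→Gate, Dest and equate their Gate, Dest entries.
Rows 1 and 3 agree on Aircraft; apply Aircraft→Gate, Dest and equate their Gate, Dest entries.
Rows 1 and 2 agree on Gate; apply Gate→DepTime and equate their DepTime entries.
Rows 1 and 3 agree on Gate; apply Gate→DepTime and equate their DepTime entries.
Row 1 is now all distinguished symbols — the join is lossless.

Yes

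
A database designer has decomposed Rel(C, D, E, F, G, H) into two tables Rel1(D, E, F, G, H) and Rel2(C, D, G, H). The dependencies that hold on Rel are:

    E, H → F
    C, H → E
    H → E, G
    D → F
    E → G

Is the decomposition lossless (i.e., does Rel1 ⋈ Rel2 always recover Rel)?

Common attributes: Rel1 ∩ Rel2 = {D, G, H}.
Closure of {D, G, H}: H → E, G applies, adding E; D → F applies, adding F. So (D, G, H)⁺ = {D, E, F, G, H}.
This closure contains every attribute of Rel1, so Rel1 ∩ Rel2 → Rel1. The join is lossless.

Yes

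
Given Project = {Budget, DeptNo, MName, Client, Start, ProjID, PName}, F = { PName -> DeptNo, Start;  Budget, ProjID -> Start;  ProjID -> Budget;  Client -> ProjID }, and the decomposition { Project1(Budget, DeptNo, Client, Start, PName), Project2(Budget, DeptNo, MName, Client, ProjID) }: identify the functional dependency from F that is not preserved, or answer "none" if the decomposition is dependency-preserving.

Budget, ProjID -> Start

Check Budget, ProjID → Start: no single fragment contains all of {Budget, Start, ProjID}, and the restricted closure of {Budget, ProjID} across the fragments never reaches {Start}.
PName → DeptNo, Start is preserved.
ProjID → Budget is preserved.
Client → ProjID is preserved.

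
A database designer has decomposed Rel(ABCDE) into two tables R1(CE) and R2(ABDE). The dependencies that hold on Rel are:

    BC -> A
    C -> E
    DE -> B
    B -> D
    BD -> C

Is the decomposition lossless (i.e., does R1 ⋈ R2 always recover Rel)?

No

Common attributes: R1 ∩ R2 = {E}.
No dependency enlarges {E}, so (E)⁺ = {E}.
The closure contains neither all of R1 = {CE} nor all of R2 = {ABDE}, so the common attributes are not a superkey of either fragment. The join is lossy.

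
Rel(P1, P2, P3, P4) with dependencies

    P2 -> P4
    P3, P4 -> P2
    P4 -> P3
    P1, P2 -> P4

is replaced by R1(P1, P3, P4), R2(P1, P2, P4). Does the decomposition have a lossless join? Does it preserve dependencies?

Lossless test: (P1, P4)⁺ = {P1, P2, P3, P4}, which contains all of one fragment — lossless.
Dependency preservation: P3, P4 → P2 is not contained in any single fragment, but the restricted closure of its left-hand side across the fragments still reaches the right-hand side; the remaining FDs each lie inside some fragment. All dependencies are preserved.

lossless and dependency-preserving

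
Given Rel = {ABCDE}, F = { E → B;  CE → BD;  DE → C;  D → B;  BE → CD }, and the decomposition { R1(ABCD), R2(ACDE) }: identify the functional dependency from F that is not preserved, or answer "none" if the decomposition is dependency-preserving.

E → B: restricted closure across fragments reaches B.
CE → BD: restricted closure across fragments reaches BD.
DE → C lies within R2.
D → B lies within R1.
BE → CD: restricted closure across fragments reaches CD.
Every dependency is enforceable on the fragments, so the decomposition is dependency-preserving.

none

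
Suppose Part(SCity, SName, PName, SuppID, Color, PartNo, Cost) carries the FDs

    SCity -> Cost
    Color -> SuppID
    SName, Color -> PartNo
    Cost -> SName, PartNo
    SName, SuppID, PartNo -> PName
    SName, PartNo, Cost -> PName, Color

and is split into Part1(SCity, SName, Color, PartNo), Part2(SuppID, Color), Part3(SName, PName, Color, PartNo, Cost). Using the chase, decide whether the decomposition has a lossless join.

Chase test. Columns are SCity, SName, PName, SuppID, Color, PartNo, Cost; row i has aⱼ where attribute j ∈ Parti, else bᵢⱼ.
Initial tableau (one row per fragment):
  row 1: a1 a2 b13 b14 a5 a6 b17
  row 2: b21 b22 b23 a4 a5 b26 b27
  row 3: b31 a2 a3 b34 a5 a6 a7
Rows 1 and 2 agree on Color; apply Color→SuppID and equate their SuppID entries.
Rows 1 and 3 agree on Color; apply Color→SuppID and equate their SuppID entries.
Rows 1 and 3 agree on SName, SuppID, PartNo; apply SName, SuppID, PartNo→PName and equate their PName entries.
No row becomes fully distinguished — the join is lossy.

No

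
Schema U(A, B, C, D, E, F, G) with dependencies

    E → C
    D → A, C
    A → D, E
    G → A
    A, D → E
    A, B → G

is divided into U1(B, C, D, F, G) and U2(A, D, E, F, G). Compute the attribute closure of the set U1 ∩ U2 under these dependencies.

A, C, D, E, F, G

U1 ∩ U2 = {D, F, G}.
D → A, C applies, adding A, C
A → D, E applies, adding E
Closure: {A, C, D, E, F, G}.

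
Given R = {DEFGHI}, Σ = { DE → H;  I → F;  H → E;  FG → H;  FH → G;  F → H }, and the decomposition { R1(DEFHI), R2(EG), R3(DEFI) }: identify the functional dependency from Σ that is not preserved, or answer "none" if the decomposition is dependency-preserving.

FH → G

Check FH → G: no single fragment contains all of {FGH}, and the restricted closure of {FH} across the fragments never reaches {G}.
DE → H is preserved.
I → F is preserved.
H → E is preserved.
FG → H is preserved.
F → H is preserved.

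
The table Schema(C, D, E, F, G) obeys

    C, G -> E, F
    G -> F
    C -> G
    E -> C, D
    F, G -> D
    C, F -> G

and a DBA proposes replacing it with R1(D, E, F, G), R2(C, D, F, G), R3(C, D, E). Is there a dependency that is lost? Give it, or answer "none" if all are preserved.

C, G → E, F: restricted closure across fragments reaches E, F.
G → F lies within R1.
C → G lies within R2.
E → C, D lies within R3.
F, G → D lies within R1.
C, F → G lies within R2.
Every dependency is enforceable on the fragments, so the decomposition is dependency-preserving.

none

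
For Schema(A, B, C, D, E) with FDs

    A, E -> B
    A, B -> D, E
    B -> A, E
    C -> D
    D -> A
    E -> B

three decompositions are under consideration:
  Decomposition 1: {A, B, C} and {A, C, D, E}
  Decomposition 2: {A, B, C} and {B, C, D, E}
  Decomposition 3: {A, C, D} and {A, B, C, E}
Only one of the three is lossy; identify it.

Decomposition 1: common = {A, C}, closure = {A, C, D} → lossy.
Decomposition 2: common = {B, C}, closure = {A, B, C, D, E} → lossless.
Decomposition 3: common = {A, C}, closure = {A, C, D} → lossless.

Decomposition 1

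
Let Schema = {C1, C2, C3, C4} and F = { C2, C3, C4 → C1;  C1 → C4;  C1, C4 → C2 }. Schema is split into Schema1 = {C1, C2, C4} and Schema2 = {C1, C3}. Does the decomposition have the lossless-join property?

Common attributes: Schema1 ∩ Schema2 = {C1}.
Closure of {C1}: C1 → C4 applies, adding C4; C1, C4 → C2 applies, adding C2. So (C1)⁺ = {C1, C2, C4}.
This closure contains every attribute of Schema1, so Schema1 ∩ Schema2 → Schema1. The join is lossless.

Yes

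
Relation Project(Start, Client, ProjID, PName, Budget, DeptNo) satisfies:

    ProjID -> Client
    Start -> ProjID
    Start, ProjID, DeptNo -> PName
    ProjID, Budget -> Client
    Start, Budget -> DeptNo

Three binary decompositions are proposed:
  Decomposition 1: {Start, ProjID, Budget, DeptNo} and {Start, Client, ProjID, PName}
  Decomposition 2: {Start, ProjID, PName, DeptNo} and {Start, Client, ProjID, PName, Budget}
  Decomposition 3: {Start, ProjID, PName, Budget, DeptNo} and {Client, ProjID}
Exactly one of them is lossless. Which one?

Decomposition 1: common = {Start, ProjID}, closure = {Start, Client, ProjID} → lossy.
Decomposition 2: common = {Start, ProjID, PName}, closure = {Start, Client, ProjID, PName} → lossy.
Decomposition 3: common = {ProjID}, closure = {Client, ProjID} → lossless.

Decomposition 3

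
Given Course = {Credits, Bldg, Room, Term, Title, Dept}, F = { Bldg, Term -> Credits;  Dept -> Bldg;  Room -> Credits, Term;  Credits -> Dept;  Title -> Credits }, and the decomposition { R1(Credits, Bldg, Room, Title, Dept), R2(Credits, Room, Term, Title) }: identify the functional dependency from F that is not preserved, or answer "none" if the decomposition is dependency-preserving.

Bldg, Term -> Credits

Check Bldg, Term → Credits: no single fragment contains all of {Credits, Bldg, Term}, and the restricted closure of {Bldg, Term} across the fragments never reaches {Credits}.
Dept → Bldg is preserved.
Room → Credits, Term is preserved.
Credits → Dept is preserved.
Title → Credits is preserved.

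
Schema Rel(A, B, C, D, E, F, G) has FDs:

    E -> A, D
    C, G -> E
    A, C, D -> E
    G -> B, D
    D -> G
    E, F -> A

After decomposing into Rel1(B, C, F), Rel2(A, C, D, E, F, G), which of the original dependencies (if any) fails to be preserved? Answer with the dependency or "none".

Check G → B, D: no single fragment contains all of {B, D, G}, and the restricted closure of {G} across the fragments never reaches {B, D}.
E → A, D is preserved.
C, G → E is preserved.
A, C, D → E is preserved.
D → G is preserved.
E, F → A is preserved.

G -> B, D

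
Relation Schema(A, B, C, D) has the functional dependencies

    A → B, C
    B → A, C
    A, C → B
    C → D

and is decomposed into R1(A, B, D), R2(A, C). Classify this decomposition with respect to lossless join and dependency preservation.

Lossless test: (A)⁺ = {A, B, C, D}, which contains all of one fragment — lossless.
Dependency preservation: the restricted closure of {C} across the fragments never reaches {D}, so C → D cannot be enforced without a join — not preserved.

lossless but not dependency-preserving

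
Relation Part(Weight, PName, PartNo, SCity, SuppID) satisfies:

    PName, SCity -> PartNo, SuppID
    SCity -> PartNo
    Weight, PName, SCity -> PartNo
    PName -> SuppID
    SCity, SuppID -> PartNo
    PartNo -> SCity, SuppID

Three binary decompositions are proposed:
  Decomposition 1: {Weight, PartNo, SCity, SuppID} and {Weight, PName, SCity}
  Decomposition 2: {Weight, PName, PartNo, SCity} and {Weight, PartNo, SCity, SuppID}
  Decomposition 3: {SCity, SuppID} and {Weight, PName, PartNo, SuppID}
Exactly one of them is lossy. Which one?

Decomposition 1: common = {Weight, SCity}, closure = {Weight, PartNo, SCity, SuppID} → lossless.
Decomposition 2: common = {Weight, PartNo, SCity}, closure = {Weight, PartNo, SCity, SuppID} → lossless.
Decomposition 3: common = {SuppID}, closure = {SuppID} → lossy.

Decomposition 3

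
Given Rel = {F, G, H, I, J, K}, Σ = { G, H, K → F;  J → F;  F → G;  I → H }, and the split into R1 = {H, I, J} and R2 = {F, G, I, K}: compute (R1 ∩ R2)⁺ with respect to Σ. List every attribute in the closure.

R1 ∩ R2 = {I}.
I → H applies, adding H
Closure: {H, I}.

H, I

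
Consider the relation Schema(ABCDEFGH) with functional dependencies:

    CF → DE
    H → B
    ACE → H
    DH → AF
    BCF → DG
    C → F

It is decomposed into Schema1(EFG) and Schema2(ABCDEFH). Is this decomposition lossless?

Common attributes: Schema1 ∩ Schema2 = {EF}.
No dependency enlarges {EF}, so (EF)⁺ = {EF}.
The closure contains neither all of Schema1 = {EFG} nor all of Schema2 = {ABCDEFH}, so the common attributes are not a superkey of either fragment. The join is lossy.

No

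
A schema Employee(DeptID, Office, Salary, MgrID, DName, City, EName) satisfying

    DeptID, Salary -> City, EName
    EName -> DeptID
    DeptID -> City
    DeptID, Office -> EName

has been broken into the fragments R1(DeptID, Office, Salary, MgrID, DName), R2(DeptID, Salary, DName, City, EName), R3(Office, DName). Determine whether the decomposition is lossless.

Yes

Chase test. Columns are DeptID, Office, Salary, MgrID, DName, City, EName; row i has aⱼ where attribute j ∈ Ri, else bᵢⱼ.
Initial tableau (one row per fragment):
  row 1: a1 a2 a3 a4 a5 b16 b17
  row 2: a1 b22 a3 b24 a5 a6 a7
  row 3: b31 a2 b33 b34 a5 b36 b37
Rows 1 and 2 agree on DeptID, Salary; apply DeptID, Salary→City, EName and equate their City, EName entries.
Row 1 is now all distinguished symbols — the join is lossless.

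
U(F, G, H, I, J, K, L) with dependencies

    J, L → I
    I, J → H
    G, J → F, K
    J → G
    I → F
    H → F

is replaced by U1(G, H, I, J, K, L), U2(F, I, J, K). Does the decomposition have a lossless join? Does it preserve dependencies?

Lossless test: (I, J, K)⁺ = {F, G, H, I, J, K}, which contains all of one fragment — lossless.
Dependency preservation: the restricted closure of {H} across the fragments never reaches {F}, so H → F cannot be enforced without a join — not preserved.

lossless but not dependency-preserving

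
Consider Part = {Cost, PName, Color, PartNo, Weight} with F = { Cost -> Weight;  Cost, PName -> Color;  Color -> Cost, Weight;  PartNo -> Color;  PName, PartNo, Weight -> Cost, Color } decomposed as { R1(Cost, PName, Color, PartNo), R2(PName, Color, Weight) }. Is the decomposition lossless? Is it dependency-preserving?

Lossless test: (PName, Color)⁺ = {Cost, PName, Color, Weight}, which contains all of one fragment — lossless.
Dependency preservation: the restricted closure of {Cost} across the fragments never reaches {Weight}, so Cost → Weight cannot be enforced without a join — not preserved.

lossless but not dependency-preserving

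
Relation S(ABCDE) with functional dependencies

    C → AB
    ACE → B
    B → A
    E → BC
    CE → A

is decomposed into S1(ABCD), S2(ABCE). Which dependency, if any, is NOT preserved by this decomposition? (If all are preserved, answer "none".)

C → AB lies within S1.
ACE → B lies within S2.
B → A lies within S1.
E → BC lies within S2.
CE → A lies within S2.
Every dependency is enforceable on the fragments, so the decomposition is dependency-preserving.

none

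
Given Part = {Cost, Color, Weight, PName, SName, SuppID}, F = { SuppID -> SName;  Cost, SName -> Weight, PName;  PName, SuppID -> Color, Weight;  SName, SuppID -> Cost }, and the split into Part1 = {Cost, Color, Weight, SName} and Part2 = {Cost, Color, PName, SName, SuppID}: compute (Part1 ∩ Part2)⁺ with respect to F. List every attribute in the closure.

Cost, Color, Weight, PName, SName

Part1 ∩ Part2 = {Cost, Color, SName}.
Cost, SName → Weight, PName applies, adding Weight, PName
Closure: {Cost, Color, Weight, PName, SName}.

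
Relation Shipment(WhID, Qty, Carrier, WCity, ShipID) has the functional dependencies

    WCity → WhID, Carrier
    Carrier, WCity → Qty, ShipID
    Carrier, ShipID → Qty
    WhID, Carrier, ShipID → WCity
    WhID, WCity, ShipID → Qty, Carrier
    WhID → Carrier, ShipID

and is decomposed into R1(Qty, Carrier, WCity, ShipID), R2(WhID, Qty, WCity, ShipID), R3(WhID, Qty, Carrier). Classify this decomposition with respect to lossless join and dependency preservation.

Lossless test (chase): Rows 1 and 2 agree on WCity; apply WCity→WhID, Carrier and equate their WhID, Carrier entries. Rows 1 and 3 agree on WhID; apply WhID→Carrier, ShipID and equate their Carrier, ShipID entries. Rows 1 and 3 agree on WhID, Carrier, ShipID; apply WhID, Carrier, ShipID→WCity and equate their WCity entries. Row 1 is now all distinguished symbols — the join is lossless.
Dependency preservation: WCity → WhID, Carrier; WhID, Carrier, ShipID → WCity; WhID, WCity, ShipID → Qty, Carrier; WhID → Carrier, ShipID are not contained in any single fragment, but the restricted closure of each left-hand side across the fragments still reaches the right-hand side; the remaining FDs each lie inside some fragment. All dependencies are preserved.

lossless and dependency-preserving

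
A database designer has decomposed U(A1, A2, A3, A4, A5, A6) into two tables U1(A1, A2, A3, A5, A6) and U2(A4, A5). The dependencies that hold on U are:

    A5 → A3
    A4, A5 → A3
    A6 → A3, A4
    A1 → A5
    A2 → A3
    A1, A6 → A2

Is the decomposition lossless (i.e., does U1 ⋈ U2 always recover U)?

No

Common attributes: U1 ∩ U2 = {A5}.
Closure of {A5}: A5 → A3 applies, adding A3. So (A5)⁺ = {A3, A5}.
The closure contains neither all of U1 = {A1, A2, A3, A5, A6} nor all of U2 = {A4, A5}, so the common attributes are not a superkey of either fragment. The join is lossy.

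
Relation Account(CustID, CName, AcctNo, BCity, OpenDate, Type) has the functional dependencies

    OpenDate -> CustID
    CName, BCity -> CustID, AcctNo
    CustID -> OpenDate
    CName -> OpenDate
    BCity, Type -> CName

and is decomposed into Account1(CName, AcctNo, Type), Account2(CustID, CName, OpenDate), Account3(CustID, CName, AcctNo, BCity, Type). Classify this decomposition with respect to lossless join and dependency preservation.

lossless and dependency-preserving

Lossless test (chase): Rows 2 and 3 agree on CustID; apply CustID→OpenDate and equate their OpenDate entries. Rows 1 and 2 agree on CName; apply CName→OpenDate and equate their OpenDate entries. Rows 1 and 2 agree on OpenDate; apply OpenDate→CustID and equate their CustID entries. Row 3 is now all distinguished symbols — the join is lossless.
Dependency preservation: every FD's attributes lie within a single fragment, so each can be enforced locally — preserved.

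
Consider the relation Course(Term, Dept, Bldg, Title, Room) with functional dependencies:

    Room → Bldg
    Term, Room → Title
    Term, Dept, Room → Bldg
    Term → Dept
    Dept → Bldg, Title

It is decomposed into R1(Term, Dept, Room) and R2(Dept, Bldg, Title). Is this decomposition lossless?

Yes

Common attributes: R1 ∩ R2 = {Dept}.
Closure of {Dept}: Dept → Bldg, Title applies, adding Bldg, Title. So (Dept)⁺ = {Dept, Bldg, Title}.
This closure contains every attribute of R2, so R1 ∩ R2 → R2. The join is lossless.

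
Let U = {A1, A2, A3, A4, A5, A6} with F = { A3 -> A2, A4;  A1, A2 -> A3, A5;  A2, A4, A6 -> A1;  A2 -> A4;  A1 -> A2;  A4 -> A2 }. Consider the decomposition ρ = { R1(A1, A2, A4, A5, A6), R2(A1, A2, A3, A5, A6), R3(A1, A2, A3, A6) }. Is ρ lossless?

Chase test. Columns are A1, A2, A3, A4, A5, A6; row i has aⱼ where attribute j ∈ Ri, else bᵢⱼ.
Initial tableau (one row per fragment):
  row 1: a1 a2 b13 a4 a5 a6
  row 2: a1 a2 a3 b24 a5 a6
  row 3: a1 a2 a3 b34 b35 a6
Rows 2 and 3 agree on A3; apply A3→A2, A4 and equate their A2, A4 entries.
Rows 1 and 2 agree on A1, A2; apply A1, A2→A3, A5 and equate their A3, A5 entries.
Rows 1 and 3 agree on A1, A2; apply A1, A2→A3, A5 and equate their A3, A5 entries.
Rows 1 and 2 agree on A2; apply A2→A4 and equate their A4 entries.
Row 1 is now all distinguished symbols — the join is lossless.

Yes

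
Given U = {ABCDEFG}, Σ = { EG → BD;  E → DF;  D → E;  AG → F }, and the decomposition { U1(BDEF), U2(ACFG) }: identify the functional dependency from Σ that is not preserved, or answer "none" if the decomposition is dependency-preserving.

Check EG → BD: no single fragment contains all of {BDEG}, and the restricted closure of {EG} across the fragments never reaches {BD}.
E → DF is preserved.
D → E is preserved.
AG → F is preserved.

EG → BD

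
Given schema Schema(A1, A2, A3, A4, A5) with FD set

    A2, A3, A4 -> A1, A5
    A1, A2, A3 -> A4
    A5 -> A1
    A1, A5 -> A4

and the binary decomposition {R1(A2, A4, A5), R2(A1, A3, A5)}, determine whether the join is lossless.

Common attributes: R1 ∩ R2 = {A5}.
Closure of {A5}: A5 → A1 applies, adding A1; A1, A5 → A4 applies, adding A4. So (A5)⁺ = {A1, A4, A5}.
The closure contains neither all of R1 = {A2, A4, A5} nor all of R2 = {A1, A3, A5}, so the common attributes are not a superkey of either fragment. The join is lossy.

No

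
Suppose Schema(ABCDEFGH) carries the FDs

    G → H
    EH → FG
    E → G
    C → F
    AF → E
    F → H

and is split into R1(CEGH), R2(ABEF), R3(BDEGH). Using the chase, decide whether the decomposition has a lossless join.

No

Chase test. Columns are ABCDEFGH; row i has aⱼ where attribute j ∈ Ri, else bᵢⱼ.
Initial tableau (one row per fragment):
  row 1: b11 b12 a3 b14 a5 b16 a7 a8
  row 2: a1 a2 b23 b24 a5 a6 b27 b28
  row 3: b31 a2 b33 a4 a5 b36 a7 a8
Rows 1 and 3 agree on EH; apply EH→FG and equate their FG entries.
Rows 1 and 2 agree on E; apply E→G and equate their G entries.
Rows 1 and 2 agree on G; apply G→H and equate their H entries.
Rows 1 and 2 agree on EH; apply EH→FG and equate their FG entries.
No row becomes fully distinguished — the join is lossy.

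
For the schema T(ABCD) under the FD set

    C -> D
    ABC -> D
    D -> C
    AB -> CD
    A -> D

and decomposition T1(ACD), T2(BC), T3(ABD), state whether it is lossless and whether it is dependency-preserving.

Lossless test (chase): Rows 1 and 2 agree on C; apply C→D and equate their D entries. Rows 1 and 3 agree on D; apply D→C and equate their C entries. Row 3 is now all distinguished symbols — the join is lossless.
Dependency preservation: ABC → D; AB → CD are not contained in any single fragment, but the restricted closure of each left-hand side across the fragments still reaches the right-hand side; the remaining FDs each lie inside some fragment. All dependencies are preserved.

lossless and dependency-preserving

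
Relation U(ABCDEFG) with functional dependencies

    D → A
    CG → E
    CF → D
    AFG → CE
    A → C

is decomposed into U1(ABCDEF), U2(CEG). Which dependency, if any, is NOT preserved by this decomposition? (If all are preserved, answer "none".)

none

D → A lies within U1.
CG → E lies within U2.
CF → D lies within U1.
AFG → CE: restricted closure across fragments reaches CE.
A → C lies within U1.
Every dependency is enforceable on the fragments, so the decomposition is dependency-preserving.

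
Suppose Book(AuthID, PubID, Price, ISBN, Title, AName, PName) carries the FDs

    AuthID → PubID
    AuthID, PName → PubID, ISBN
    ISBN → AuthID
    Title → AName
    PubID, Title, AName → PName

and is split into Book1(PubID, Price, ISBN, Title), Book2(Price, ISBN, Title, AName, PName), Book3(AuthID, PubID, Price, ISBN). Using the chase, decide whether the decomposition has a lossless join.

Chase test. Columns are AuthID, PubID, Price, ISBN, Title, AName, PName; row i has aⱼ where attribute j ∈ Booki, else bᵢⱼ.
Initial tableau (one row per fragment):
  row 1: b11 a2 a3 a4 a5 b16 b17
  row 2: b21 b22 a3 a4 a5 a6 a7
  row 3: a1 a2 a3 a4 b35 b36 b37
Rows 1 and 2 agree on ISBN; apply ISBN→AuthID and equate their AuthID entries.
Rows 1 and 3 agree on ISBN; apply ISBN→AuthID and equate their AuthID entries.
Rows 1 and 2 agree on Title; apply Title→AName and equate their AName entries.
Rows 1 and 2 agree on AuthID; apply AuthID→PubID and equate their PubID entries.
Rows 1 and 2 agree on PubID, Title, AName; apply PubID, Title, AName→PName and equate their PName entries.
Row 1 is now all distinguished symbols — the join is lossless.

Yes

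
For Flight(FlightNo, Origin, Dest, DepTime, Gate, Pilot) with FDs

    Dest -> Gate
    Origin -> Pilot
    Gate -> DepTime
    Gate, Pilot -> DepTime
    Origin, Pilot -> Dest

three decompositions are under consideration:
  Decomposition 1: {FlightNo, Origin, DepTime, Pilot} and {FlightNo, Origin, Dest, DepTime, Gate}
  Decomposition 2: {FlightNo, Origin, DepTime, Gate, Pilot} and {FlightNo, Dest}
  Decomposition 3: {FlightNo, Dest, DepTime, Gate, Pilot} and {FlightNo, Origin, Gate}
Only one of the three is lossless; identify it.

Decomposition 1: common = {FlightNo, Origin, DepTime}, closure = {FlightNo, Origin, Dest, DepTime, Gate, Pilot} → lossless.
Decomposition 2: common = {FlightNo}, closure = {FlightNo} → lossy.
Decomposition 3: common = {FlightNo, Gate}, closure = {FlightNo, DepTime, Gate} → lossy.

Decomposition 1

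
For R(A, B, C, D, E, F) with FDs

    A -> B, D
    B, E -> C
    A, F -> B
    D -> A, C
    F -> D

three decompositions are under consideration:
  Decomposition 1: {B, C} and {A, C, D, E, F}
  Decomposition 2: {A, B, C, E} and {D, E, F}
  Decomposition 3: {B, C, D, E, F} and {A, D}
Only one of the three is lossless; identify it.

Decomposition 1: common = {C}, closure = {C} → lossy.
Decomposition 2: common = {E}, closure = {E} → lossy.
Decomposition 3: common = {D}, closure = {A, B, C, D} → lossless.

Decomposition 3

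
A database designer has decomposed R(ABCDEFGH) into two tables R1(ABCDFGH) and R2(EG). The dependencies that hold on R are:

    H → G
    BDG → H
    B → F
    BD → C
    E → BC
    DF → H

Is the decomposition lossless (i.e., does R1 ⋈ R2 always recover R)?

No

Common attributes: R1 ∩ R2 = {G}.
No dependency enlarges {G}, so (G)⁺ = {G}.
The closure contains neither all of R1 = {ABCDFGH} nor all of R2 = {EG}, so the common attributes are not a superkey of either fragment. The join is lossy.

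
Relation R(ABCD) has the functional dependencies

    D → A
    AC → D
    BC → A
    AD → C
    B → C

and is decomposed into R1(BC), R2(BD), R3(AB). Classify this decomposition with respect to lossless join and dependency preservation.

lossless but not dependency-preserving

Lossless test (chase): Rows 1 and 2 agree on B; apply B→C and equate their C entries. Rows 1 and 3 agree on B; apply B→C and equate their C entries. Rows 1 and 2 agree on BC; apply BC→A and equate their A entries. Rows 1 and 3 agree on BC; apply BC→A and equate their A entries. Rows 1 and 2 agree on AC; apply AC→D and equate their D entries. Rows 1 and 3 agree on AC; apply AC→D and equate their D entries. Row 1 is now all distinguished symbols — the join is lossless.
Dependency preservation: the restricted closure of {D} across the fragments never reaches {A}, so D → A cannot be enforced without a join — not preserved.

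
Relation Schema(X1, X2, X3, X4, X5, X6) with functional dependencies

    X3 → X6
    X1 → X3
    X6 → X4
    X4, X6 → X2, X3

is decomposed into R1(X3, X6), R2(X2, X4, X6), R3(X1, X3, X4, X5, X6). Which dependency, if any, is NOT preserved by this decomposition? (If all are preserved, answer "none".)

none

X3 → X6 lies within R1.
X1 → X3 lies within R3.
X6 → X4 lies within R2.
X4, X6 → X2, X3: restricted closure across fragments reaches X2, X3.
Every dependency is enforceable on the fragments, so the decomposition is dependency-preserving.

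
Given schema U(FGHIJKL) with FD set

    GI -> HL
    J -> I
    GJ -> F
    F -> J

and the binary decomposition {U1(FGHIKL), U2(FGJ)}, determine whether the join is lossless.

Yes

Common attributes: U1 ∩ U2 = {FG}.
Closure of {FG}: F → J applies, adding J; J → I applies, adding I; GI → HL applies, adding HL. So (FG)⁺ = {FGHIJL}.
This closure contains every attribute of U2, so U1 ∩ U2 → U2. The join is lossless.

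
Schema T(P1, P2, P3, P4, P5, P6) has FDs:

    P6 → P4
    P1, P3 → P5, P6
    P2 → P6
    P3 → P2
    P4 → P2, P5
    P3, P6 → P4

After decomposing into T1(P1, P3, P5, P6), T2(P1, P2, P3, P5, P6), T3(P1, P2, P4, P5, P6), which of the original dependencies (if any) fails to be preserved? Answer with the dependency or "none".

none

P6 → P4 lies within T3.
P1, P3 → P5, P6 lies within T1.
P2 → P6 lies within T2.
P3 → P2 lies within T2.
P4 → P2, P5 lies within T3.
P3, P6 → P4: restricted closure across fragments reaches P4.
Every dependency is enforceable on the fragments, so the decomposition is dependency-preserving.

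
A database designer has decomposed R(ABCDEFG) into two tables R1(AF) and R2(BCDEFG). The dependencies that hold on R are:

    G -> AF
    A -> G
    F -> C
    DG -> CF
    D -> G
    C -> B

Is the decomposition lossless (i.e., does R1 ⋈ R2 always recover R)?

Common attributes: R1 ∩ R2 = {F}.
Closure of {F}: F → C applies, adding C; C → B applies, adding B. So (F)⁺ = {BCF}.
The closure contains neither all of R1 = {AF} nor all of R2 = {BCDEFG}, so the common attributes are not a superkey of either fragment. The join is lossy.

No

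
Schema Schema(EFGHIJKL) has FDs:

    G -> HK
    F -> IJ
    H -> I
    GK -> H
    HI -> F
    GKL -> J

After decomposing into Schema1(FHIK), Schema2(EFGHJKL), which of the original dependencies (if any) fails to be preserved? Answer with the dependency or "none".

none

G → HK lies within Schema2.
F → IJ: restricted closure across fragments reaches IJ.
H → I lies within Schema1.
GK → H lies within Schema2.
HI → F lies within Schema1.
GKL → J lies within Schema2.
Every dependency is enforceable on the fragments, so the decomposition is dependency-preserving.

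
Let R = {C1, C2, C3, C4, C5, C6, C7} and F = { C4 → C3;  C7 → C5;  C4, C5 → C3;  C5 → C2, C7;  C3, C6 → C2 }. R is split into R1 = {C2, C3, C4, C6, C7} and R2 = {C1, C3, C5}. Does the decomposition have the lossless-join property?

Common attributes: R1 ∩ R2 = {C3}.
No dependency enlarges {C3}, so (C3)⁺ = {C3}.
The closure contains neither all of R1 = {C2, C3, C4, C6, C7} nor all of R2 = {C1, C3, C5}, so the common attributes are not a superkey of either fragment. The join is lossy.

No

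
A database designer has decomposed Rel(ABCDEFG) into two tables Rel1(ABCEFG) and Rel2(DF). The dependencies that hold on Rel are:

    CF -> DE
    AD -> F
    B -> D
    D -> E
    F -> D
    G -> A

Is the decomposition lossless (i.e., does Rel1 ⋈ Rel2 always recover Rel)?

Common attributes: Rel1 ∩ Rel2 = {F}.
Closure of {F}: F → D applies, adding D; D → E applies, adding E. So (F)⁺ = {DEF}.
This closure contains every attribute of Rel2, so Rel1 ∩ Rel2 → Rel2. The join is lossless.

Yes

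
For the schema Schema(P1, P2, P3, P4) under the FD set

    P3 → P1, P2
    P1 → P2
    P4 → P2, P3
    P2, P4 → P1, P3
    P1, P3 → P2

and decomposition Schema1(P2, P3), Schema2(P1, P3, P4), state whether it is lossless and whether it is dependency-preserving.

lossless but not dependency-preserving

Lossless test: (P3)⁺ = {P1, P2, P3}, which contains all of one fragment — lossless.
Dependency preservation: the restricted closure of {P1} across the fragments never reaches {P2}, so P1 → P2 cannot be enforced without a join — not preserved.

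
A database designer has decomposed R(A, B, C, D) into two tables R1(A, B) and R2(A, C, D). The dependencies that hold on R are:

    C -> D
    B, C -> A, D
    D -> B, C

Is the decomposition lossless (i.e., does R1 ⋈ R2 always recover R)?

Common attributes: R1 ∩ R2 = {A}.
No dependency enlarges {A}, so (A)⁺ = {A}.
The closure contains neither all of R1 = {A, B} nor all of R2 = {A, C, D}, so the common attributes are not a superkey of either fragment. The join is lossy.

No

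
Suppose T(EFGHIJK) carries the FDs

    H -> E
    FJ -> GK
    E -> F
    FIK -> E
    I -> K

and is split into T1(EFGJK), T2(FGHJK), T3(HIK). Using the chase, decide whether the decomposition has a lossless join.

Chase test. Columns are EFGHIJK; row i has aⱼ where attribute j ∈ Ti, else bᵢⱼ.
Initial tableau (one row per fragment):
  row 1: a1 a2 a3 b14 b15 a6 a7
  row 2: b21 a2 a3 a4 b25 a6 a7
  row 3: b31 b32 b33 a4 a5 b36 a7
Rows 2 and 3 agree on H; apply H→E and equate their E entries.
Rows 2 and 3 agree on E; apply E→F and equate their F entries.
No row becomes fully distinguished — the join is lossy.

No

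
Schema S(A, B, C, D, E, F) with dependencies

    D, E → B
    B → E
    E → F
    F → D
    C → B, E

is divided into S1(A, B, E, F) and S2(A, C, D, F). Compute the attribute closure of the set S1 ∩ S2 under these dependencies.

S1 ∩ S2 = {A, F}.
F → D applies, adding D
Closure: {A, D, F}.

A, D, F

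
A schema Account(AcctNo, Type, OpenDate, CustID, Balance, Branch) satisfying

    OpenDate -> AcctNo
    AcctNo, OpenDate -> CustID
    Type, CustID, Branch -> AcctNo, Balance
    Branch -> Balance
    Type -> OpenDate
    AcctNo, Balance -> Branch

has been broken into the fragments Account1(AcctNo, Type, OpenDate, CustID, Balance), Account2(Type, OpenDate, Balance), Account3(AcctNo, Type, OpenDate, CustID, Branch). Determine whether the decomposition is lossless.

No

Chase test. Columns are AcctNo, Type, OpenDate, CustID, Balance, Branch; row i has aⱼ where attribute j ∈ Accounti, else bᵢⱼ.
Initial tableau (one row per fragment):
  row 1: a1 a2 a3 a4 a5 b16
  row 2: b21 a2 a3 b24 a5 b26
  row 3: a1 a2 a3 a4 b35 a6
Rows 1 and 2 agree on OpenDate; apply OpenDate→AcctNo and equate their AcctNo entries.
Rows 1 and 2 agree on AcctNo, OpenDate; apply AcctNo, OpenDate→CustID and equate their CustID entries.
Rows 1 and 2 agree on AcctNo, Balance; apply AcctNo, Balance→Branch and equate their Branch entries.
No row becomes fully distinguished — the join is lossy.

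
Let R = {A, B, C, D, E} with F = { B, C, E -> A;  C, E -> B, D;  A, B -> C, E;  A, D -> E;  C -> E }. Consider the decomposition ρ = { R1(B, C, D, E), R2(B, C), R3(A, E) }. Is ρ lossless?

No

Chase test. Columns are A, B, C, D, E; row i has aⱼ where attribute j ∈ Ri, else bᵢⱼ.
Initial tableau (one row per fragment):
  row 1: b11 a2 a3 a4 a5
  row 2: b21 a2 a3 b24 b25
  row 3: a1 b32 b33 b34 a5
Rows 1 and 2 agree on C; apply C→E and equate their E entries.
Rows 1 and 2 agree on B, C, E; apply B, C, E→A and equate their A entries.
Rows 1 and 2 agree on C, E; apply C, E→B, D and equate their B, D entries.
No row becomes fully distinguished — the join is lossy.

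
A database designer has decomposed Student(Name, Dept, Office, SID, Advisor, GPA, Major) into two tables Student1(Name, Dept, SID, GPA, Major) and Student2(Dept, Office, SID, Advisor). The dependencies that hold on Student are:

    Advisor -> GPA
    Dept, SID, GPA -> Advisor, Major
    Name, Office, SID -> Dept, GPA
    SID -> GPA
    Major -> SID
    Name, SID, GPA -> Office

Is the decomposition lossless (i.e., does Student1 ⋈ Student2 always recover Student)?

No

Common attributes: Student1 ∩ Student2 = {Dept, SID}.
Closure of {Dept, SID}: SID → GPA applies, adding GPA; Dept, SID, GPA → Advisor, Major applies, adding Advisor, Major. So (Dept, SID)⁺ = {Dept, SID, Advisor, GPA, Major}.
The closure contains neither all of Student1 = {Name, Dept, SID, GPA, Major} nor all of Student2 = {Dept, Office, SID, Advisor}, so the common attributes are not a superkey of either fragment. The join is lossy.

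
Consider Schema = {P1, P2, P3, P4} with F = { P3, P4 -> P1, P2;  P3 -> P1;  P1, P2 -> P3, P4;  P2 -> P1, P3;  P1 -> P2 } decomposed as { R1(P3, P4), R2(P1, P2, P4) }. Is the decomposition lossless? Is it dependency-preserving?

Lossless test: (P4)⁺ = {P4}, which is a superkey of neither fragment — lossy.
Dependency preservation: the restricted closure of {P3, P4} across the fragments never reaches {P1, P2}, so P3, P4 → P1, P2 cannot be enforced without a join — not preserved.

lossy and not dependency-preserving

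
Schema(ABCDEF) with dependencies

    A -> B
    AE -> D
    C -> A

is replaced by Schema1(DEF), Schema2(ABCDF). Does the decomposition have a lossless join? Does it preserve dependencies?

Lossless test: (DF)⁺ = {DF}, which is a superkey of neither fragment — lossy.
Dependency preservation: the restricted closure of {AE} across the fragments never reaches {D}, so AE → D cannot be enforced without a join — not preserved.

lossy and not dependency-preserving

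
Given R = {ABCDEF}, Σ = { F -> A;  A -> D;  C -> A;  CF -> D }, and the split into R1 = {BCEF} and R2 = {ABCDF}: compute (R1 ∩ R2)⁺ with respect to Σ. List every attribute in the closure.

ABCDF

R1 ∩ R2 = {BCF}.
F → A applies, adding A
A → D applies, adding D
Closure: {ABCDF}.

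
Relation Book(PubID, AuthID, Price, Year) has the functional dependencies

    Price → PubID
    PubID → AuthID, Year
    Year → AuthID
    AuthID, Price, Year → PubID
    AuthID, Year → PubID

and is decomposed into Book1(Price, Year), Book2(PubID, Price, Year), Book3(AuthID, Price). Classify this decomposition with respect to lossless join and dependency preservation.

lossless but not dependency-preserving

Lossless test (chase): Rows 1 and 2 agree on Price; apply Price→PubID and equate their PubID entries. Rows 1 and 3 agree on Price; apply Price→PubID and equate their PubID entries. Rows 1 and 2 agree on PubID; apply PubID→AuthID, Year and equate their AuthID, Year entries. Rows 1 and 3 agree on PubID; apply PubID→AuthID, Year and equate their AuthID, Year entries. Row 1 is now all distinguished symbols — the join is lossless.
Dependency preservation: the restricted closure of {PubID} across the fragments never reaches {AuthID, Year}, so PubID → AuthID, Year cannot be enforced without a join — not preserved.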